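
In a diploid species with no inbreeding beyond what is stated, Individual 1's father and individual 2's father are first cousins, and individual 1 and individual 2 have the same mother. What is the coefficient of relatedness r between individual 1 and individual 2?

Relatedness sums over independent paths through distinct common ancestors.
Individual 1 and individual 2 are related in two ways: second cousins through their fathers (r = 1/32) and half-sibs through their shared mother (r = 1/4).
r = 1/32 + 1/4 = 0.28125.

0.28125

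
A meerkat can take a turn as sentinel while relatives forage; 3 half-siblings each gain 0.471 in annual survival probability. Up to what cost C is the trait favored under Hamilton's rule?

r to a half-sibling = 0.25 (half-sibs share one parent — one path of length 2: r = (1/2)^2 = 1/4).
Hamilton's rule: n·r·B > C, so the trait is favored while C < n·r·B = 3·0.25·0.471 = 0.35325.

0.35325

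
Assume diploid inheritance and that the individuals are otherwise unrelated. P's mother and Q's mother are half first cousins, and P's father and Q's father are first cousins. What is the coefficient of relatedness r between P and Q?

0.046875

Relatedness sums over independent paths through distinct common ancestors.
P and Q are related in two ways: half second cousins through their mothers (r = 1/64) and second cousins through their fathers (r = 1/32).
r = 1/64 + 1/32 = 3/64 = 0.046875.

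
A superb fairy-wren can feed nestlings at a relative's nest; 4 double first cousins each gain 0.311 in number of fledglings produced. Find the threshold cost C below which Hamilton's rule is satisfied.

r to a double first cousin = 1/4 (double first cousins share both grandparent pairs — four paths of length 4: r = 4·(1/2)^4 = 1/4).
Hamilton's rule: n·r·B > C, so the trait is favored while C < n·r·B = 4·0.25·0.311 = 0.311.

0.311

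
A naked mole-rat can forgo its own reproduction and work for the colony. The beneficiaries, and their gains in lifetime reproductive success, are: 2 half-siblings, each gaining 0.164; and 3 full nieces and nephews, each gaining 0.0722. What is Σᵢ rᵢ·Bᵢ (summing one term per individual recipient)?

0.13615

r to a half-sibling = 0.25 (half-sibs share one parent — one path of length 2: r = (1/2)^2 = 1/4).
r to a full niece or nephew = 0.25 (full aunt/uncle↔niece/nephew: two paths of length 3 through the shared grandparent pair: r = 2·(1/2)^3 = 1/4).
Summing one r·B term per recipient: 2·0.25·0.164 + 3·0.25·0.0722 = 0.13615.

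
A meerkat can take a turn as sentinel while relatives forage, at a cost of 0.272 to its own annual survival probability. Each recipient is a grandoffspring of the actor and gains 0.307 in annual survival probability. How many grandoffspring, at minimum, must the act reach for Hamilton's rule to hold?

4

r to a grandoffspring = 1/4 (two parent–offspring links: r = (1/2)^2 = 1/4).
Hamilton's rule: n·r·B > C  ⇒  n > C/(r·B) = 0.272/(0.25·0.307) = 3.544.
The smallest integer exceeding 3.544 is 4.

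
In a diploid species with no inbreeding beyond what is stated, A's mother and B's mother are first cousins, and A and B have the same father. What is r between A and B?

Independent pedigree routes through distinct common ancestors add.
A and B are related in two ways: second cousins through their mothers (r = 1/32) and half-sibs through their shared father (r = 1/4).
r = 1/32 + 1/4 = 0.28125.

0.28125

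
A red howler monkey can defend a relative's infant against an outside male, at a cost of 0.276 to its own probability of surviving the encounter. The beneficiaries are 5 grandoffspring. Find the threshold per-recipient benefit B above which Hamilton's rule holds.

r to a grandoffspring = 0.25 (two parent–offspring links: r = (1/2)^2 = 1/4).
Hamilton's rule with n recipients of equal r: n·r·B > C, so B > C/(n·r) = 0.276/(5·0.25) = 0.2208.

0.2208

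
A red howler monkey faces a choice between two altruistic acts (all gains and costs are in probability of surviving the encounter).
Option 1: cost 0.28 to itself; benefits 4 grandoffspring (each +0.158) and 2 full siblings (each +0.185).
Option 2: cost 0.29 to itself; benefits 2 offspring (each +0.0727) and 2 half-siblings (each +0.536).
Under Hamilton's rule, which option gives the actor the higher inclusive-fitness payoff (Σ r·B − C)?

Option 1: r to a grandoffspring = 0.25.
Option 1: r to a full sibling = 0.5.
Option 1: Σ r·B − C = (4·0.25·0.158 + 2·0.5·0.185) − 0.28 = 0.063.
Option 2: r to an offspring = 0.5.
Option 2: r to a half-sibling = 0.25.
Option 2: Σ r·B − C = (2·0.5·0.0727 + 2·0.25·0.536) − 0.29 = 0.0507.
Option 1 has the higher net inclusive-fitness payoff.

Option 1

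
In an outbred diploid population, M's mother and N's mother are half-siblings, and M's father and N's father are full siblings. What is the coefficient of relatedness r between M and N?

With two independent routes of shared ancestry, r is the sum of the two contributions.
M and N are related in two ways: half first cousins through their mothers (r = 1/16) and first cousins through their fathers (r = 1/8).
r = 1/16 + 1/8 = 3/16 = 0.1875.

0.1875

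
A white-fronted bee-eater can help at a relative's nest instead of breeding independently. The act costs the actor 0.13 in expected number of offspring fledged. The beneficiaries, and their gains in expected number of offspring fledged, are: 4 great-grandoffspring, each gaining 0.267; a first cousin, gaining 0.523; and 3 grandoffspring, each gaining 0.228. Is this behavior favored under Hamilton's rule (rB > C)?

Hamilton's rule: the trait is favored when the sum of r·B over every recipient exceeds the actor's cost C.
r to a great-grandoffspring = 1/8 (three parent–offspring links: r = (1/2)^3 = 1/8).
r to a first cousin = 0.125 (first cousins share one grandparent pair — two paths of length 4: r = 2·(1/2)^4 = 1/8).
r to a grandoffspring = 0.25 (two parent–offspring links: r = (1/2)^2 = 1/4).
Summing one r·B term per recipient: 4·0.125·0.267 + 1·0.125·0.523 + 3·0.25·0.228 = 0.369875.
0.369875 > 0.13: the indirect benefit exceeds the cost.

Yes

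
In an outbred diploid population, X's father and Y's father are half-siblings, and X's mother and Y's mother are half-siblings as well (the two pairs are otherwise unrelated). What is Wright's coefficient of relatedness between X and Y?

0.125

With two independent routes of shared ancestry, r is the sum of the two contributions.
X and Y are related in two ways: half first cousins through their fathers (r = 1/16) and half first cousins through their mothers (r = 1/16).
r = 1/16 + 1/16 = 0.125.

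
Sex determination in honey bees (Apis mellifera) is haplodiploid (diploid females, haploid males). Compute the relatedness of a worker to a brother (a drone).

0.25

Her haploid brother carries none of their father's genes and a random half of their mother's genome; that half matches the maternal half of her own genome with probability 1/2: r = 1/2 · 1/2 = 1/4.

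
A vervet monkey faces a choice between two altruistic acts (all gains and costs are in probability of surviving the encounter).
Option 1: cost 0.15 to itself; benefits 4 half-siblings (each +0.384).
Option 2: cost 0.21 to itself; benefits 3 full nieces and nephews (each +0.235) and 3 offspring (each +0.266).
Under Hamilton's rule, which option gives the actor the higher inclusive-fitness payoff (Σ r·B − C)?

Option 2

Option 1: r to a half-sibling = 0.25.
Option 1: Σ r·B − C = (4·0.25·0.384) − 0.15 = 0.234.
Option 2: r to a full niece or nephew = 0.25.
Option 2: r to an offspring = 0.5.
Option 2: Σ r·B − C = (3·0.25·0.235 + 3·0.5·0.266) − 0.21 = 0.36525.
Option 2 has the higher net inclusive-fitness payoff.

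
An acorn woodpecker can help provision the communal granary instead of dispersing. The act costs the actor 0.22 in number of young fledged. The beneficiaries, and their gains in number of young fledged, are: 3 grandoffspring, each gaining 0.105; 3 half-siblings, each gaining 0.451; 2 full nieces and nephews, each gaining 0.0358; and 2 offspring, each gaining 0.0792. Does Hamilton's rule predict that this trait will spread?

Yes

Hamilton's rule: the trait is favored when the sum of r·B over every recipient exceeds the actor's cost C.
r to a grandoffspring = 1/4 (two parent–offspring links: r = (1/2)^2 = 1/4).
r to a half-sibling = 1/4 (half-sibs share one parent — one path of length 2: r = (1/2)^2 = 1/4).
r to a full niece or nephew = 1/4 (full aunt/uncle↔niece/nephew: two paths of length 3 through the shared grandparent pair: r = 2·(1/2)^3 = 1/4).
r to an offspring = 1/2 (one parent–offspring link: r = (1/2)^1 = 1/2).
Summing one r·B term per recipient: 3·0.25·0.105 + 3·0.25·0.451 + 2·0.25·0.0358 + 2·0.5·0.0792 = 0.5141.
0.5141 > 0.22: the indirect benefit exceeds the cost.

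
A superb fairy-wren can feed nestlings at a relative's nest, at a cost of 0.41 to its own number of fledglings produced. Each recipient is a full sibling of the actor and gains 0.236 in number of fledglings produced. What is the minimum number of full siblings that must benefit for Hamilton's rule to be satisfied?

r to a full sibling = 0.5 (full sibs share both parents — two paths of length 2: r = 2·(1/2)^2 = 1/2).
Hamilton's rule: n·r·B > C  ⇒  n > C/(r·B) = 0.41/(0.5·0.236) = 3.475.
The smallest integer exceeding 3.475 is 4.

4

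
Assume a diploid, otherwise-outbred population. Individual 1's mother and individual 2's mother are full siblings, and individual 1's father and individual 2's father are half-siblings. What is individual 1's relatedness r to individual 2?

Independent pedigree routes through distinct common ancestors add.
Individual 1 and individual 2 are related in two ways: first cousins through their mothers (r = 1/8) and half first cousins through their fathers (r = 1/16).
r = 1/8 + 1/16 = 0.1875.

0.1875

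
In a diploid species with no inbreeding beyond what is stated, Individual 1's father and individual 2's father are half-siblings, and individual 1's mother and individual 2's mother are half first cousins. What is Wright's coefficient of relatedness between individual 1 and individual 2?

Relatedness sums over independent paths through distinct common ancestors.
Individual 1 and individual 2 are related in two ways: half first cousins through their fathers (r = 1/16) and half second cousins through their mothers (r = 1/64).
r = 1/16 + 1/64 = 0.078125.

0.078125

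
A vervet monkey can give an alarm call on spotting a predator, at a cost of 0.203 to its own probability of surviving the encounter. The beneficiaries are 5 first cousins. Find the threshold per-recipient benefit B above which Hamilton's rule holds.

0.3248

r to a first cousin = 0.125 (first cousins share one grandparent pair — two paths of length 4: r = 2·(1/2)^4 = 1/8).
Hamilton's rule with n recipients of equal r: n·r·B > C, so B > C/(n·r) = 0.203/(5·0.125) = 0.3248.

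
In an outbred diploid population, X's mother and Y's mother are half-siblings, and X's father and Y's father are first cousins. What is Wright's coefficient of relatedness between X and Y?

0.09375

Independent pedigree routes through distinct common ancestors add.
X and Y are related in two ways: half first cousins through their mothers (r = 1/16) and second cousins through their fathers (r = 1/32).
r = 1/16 + 1/32 = 3/32 = 0.09375.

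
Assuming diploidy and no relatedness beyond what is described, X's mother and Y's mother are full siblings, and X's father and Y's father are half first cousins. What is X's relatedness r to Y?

0.140625

Independent pedigree routes through distinct common ancestors add.
X and Y are related in two ways: first cousins through their mothers (r = 1/8) and half second cousins through their fathers (r = 1/64).
r = 1/8 + 1/64 = 0.140625.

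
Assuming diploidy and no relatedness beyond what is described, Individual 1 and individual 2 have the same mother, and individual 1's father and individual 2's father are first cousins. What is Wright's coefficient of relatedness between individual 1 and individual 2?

0.28125

Wright's path rule: contributions from independent ancestry routes add.
Individual 1 and individual 2 are related in two ways: half-sibs through their shared mother (r = 1/4) and second cousins through their fathers (r = 1/32).
r = 1/4 + 1/32 = 9/32 = 0.28125.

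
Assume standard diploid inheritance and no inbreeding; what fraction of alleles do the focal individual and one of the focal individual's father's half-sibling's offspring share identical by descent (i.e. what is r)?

Each parent–offspring link contributes a factor of 1/2, and independent paths through distinct common ancestors add.
Half first cousins share one grandparent — one path of length 4: r = (1/2)^4 = 1/16.

0.0625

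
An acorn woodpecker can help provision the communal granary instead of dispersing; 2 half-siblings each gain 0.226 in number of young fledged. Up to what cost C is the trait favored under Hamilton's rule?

0.113

r to a half-sibling = 0.25 (half-sibs share one parent — one path of length 2: r = (1/2)^2 = 1/4).
Hamilton's rule: n·r·B > C, so the trait is favored while C < n·r·B = 2·0.25·0.226 = 0.113.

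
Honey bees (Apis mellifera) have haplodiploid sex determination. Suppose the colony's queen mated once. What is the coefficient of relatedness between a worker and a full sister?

Haplodiploid full sisters inherit their father's entire haploid genome identically (contributing 1/2) and on average half of their mother's contribution (1/2 · 1/2 = 1/4); r = 1/2 + 1/4 = 3/4.

0.75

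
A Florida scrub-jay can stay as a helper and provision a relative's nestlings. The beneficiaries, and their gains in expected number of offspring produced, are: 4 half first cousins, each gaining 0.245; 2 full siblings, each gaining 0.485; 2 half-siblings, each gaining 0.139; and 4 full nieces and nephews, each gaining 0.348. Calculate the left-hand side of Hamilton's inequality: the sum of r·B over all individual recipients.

r to a half first cousin = 0.0625 (half first cousins share one grandparent — one path of length 4: r = (1/2)^4 = 1/16).
r to a full sibling = 1/2 (full sibs share both parents — two paths of length 2: r = 2·(1/2)^2 = 1/2).
r to a half-sibling = 1/4 (half-sibs share one parent — one path of length 2: r = (1/2)^2 = 1/4).
r to a full niece or nephew = 0.25 (full aunt/uncle↔niece/nephew: two paths of length 3 through the shared grandparent pair: r = 2·(1/2)^3 = 1/4).
Summing one r·B term per recipient: 4·0.0625·0.245 + 2·0.5·0.485 + 2·0.25·0.139 + 4·0.25·0.348 = 0.96375.

0.96375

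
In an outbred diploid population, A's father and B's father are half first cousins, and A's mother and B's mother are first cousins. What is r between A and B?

0.046875

With two independent routes of shared ancestry, r is the sum of the two contributions.
A and B are related in two ways: half second cousins through their fathers (r = 1/64) and second cousins through their mothers (r = 1/32).
r = 1/64 + 1/32 = 0.046875.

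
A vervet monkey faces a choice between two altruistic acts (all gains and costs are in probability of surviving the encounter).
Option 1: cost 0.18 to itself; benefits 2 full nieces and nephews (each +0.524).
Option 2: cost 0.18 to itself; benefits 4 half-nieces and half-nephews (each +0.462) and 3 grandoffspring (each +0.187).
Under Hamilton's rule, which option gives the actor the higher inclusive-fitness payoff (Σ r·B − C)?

Option 1: r to a full niece or nephew = 0.25.
Option 1: Σ r·B − C = (2·0.25·0.524) − 0.18 = 0.082.
Option 2: r to a half-niece or half-nephew = 0.125.
Option 2: r to a grandoffspring = 0.25.
Option 2: Σ r·B − C = (4·0.125·0.462 + 3·0.25·0.187) − 0.18 = 0.19125.
Option 2 has the higher net inclusive-fitness payoff.

Option 2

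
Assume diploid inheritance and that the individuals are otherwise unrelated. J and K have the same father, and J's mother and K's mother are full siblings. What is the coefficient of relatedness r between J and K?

0.375

Relatedness sums over independent paths through distinct common ancestors.
J and K are related in two ways: half-sibs through their shared father (r = 1/4) and first cousins through their mothers (r = 1/8).
r = 1/4 + 1/8 = 3/8 = 0.375.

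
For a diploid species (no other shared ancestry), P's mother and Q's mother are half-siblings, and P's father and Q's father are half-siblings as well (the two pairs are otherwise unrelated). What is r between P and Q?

0.125

Independent pedigree routes through distinct common ancestors add.
P and Q are related in two ways: half first cousins through their mothers (r = 1/16) and half first cousins through their fathers (r = 1/16).
r = 1/16 + 1/16 = 1/8 = 0.125.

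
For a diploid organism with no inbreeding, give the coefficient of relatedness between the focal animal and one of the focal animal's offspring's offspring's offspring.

Each parent–offspring link contributes a factor of 1/2, and independent paths through distinct common ancestors add.
Three parent–offspring links: r = (1/2)^3 = 1/8.

0.125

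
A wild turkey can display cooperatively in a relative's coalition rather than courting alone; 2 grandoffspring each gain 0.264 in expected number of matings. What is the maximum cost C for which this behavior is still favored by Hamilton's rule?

r to a grandoffspring = 1/4 (two parent–offspring links: r = (1/2)^2 = 1/4).
Hamilton's rule: n·r·B > C, so the trait is favored while C < n·r·B = 2·0.25·0.264 = 0.132.

0.132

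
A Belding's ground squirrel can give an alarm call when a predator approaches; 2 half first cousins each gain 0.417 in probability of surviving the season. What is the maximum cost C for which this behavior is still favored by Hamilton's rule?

0.052125

r to a half first cousin = 1/16 (half first cousins share one grandparent — one path of length 4: r = (1/2)^4 = 1/16).
Hamilton's rule: n·r·B > C, so the trait is favored while C < n·r·B = 2·0.0625·0.417 = 0.052125.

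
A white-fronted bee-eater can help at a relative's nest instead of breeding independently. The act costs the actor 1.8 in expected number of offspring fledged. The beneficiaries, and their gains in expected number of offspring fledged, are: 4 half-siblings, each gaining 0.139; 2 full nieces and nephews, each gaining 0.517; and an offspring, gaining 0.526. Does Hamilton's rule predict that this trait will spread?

No

Hamilton's rule: the trait is favored when the sum of r·B over every recipient exceeds the actor's cost C.
r to a half-sibling = 0.25 (half-sibs share one parent — one path of length 2: r = (1/2)^2 = 1/4).
r to a full niece or nephew = 1/4 (full aunt/uncle↔niece/nephew: two paths of length 3 through the shared grandparent pair: r = 2·(1/2)^3 = 1/4).
r to an offspring = 1/2 (one parent–offspring link: r = (1/2)^1 = 1/2).
Summing one r·B term per recipient: 4·0.25·0.139 + 2·0.25·0.517 + 1·0.5·0.526 = 0.6605.
0.6605 < 1.8: the indirect benefit is less than the cost.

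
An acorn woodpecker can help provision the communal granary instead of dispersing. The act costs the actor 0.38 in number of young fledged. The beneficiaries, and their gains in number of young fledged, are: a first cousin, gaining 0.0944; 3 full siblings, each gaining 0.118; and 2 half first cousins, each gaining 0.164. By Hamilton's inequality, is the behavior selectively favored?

No

Hamilton's rule: the trait is favored when the sum of r·B over every recipient exceeds the actor's cost C.
r to a first cousin = 1/8 (first cousins share one grandparent pair — two paths of length 4: r = 2·(1/2)^4 = 1/8).
r to a full sibling = 1/2 (full sibs share both parents — two paths of length 2: r = 2·(1/2)^2 = 1/2).
r to a half first cousin = 0.0625 (half first cousins share one grandparent — one path of length 4: r = (1/2)^4 = 1/16).
Summing one r·B term per recipient: 1·0.125·0.0944 + 3·0.5·0.118 + 2·0.0625·0.164 = 0.2093.
0.2093 < 0.38: the indirect benefit is less than the cost.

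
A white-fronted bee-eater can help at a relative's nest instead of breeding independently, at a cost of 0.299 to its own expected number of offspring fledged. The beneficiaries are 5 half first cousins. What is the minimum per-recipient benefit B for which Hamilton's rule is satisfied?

r to a half first cousin = 1/16 (half first cousins share one grandparent — one path of length 4: r = (1/2)^4 = 1/16).
Hamilton's rule with n recipients of equal r: n·r·B > C, so B > C/(n·r) = 0.299/(5·0.0625) = 0.9568.

0.9568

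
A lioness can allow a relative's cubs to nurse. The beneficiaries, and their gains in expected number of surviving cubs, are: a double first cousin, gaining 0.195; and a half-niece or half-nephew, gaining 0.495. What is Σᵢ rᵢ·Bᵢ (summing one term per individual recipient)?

r to a double first cousin = 0.25 (double first cousins share both grandparent pairs — four paths of length 4: r = 4·(1/2)^4 = 1/4).
r to a half-niece or half-nephew = 1/8 (half-aunt/uncle↔niece/nephew: one path of length 3: r = (1/2)^3 = 1/8).
Summing one r·B term per recipient: 1·0.25·0.195 + 1·0.125·0.495 = 0.110625.

0.110625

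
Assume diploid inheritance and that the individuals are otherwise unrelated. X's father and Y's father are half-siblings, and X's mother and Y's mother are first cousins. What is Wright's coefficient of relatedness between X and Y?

0.09375

Independent pedigree routes through distinct common ancestors add.
X and Y are related in two ways: half first cousins through their fathers (r = 1/16) and second cousins through their mothers (r = 1/32).
r = 1/16 + 1/32 = 3/32 = 0.09375.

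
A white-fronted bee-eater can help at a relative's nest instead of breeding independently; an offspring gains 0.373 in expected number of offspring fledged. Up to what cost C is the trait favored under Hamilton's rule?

r to an offspring = 0.5 (one parent–offspring link: r = (1/2)^1 = 1/2).
Hamilton's rule: n·r·B > C, so the trait is favored while C < n·r·B = 1·0.5·0.373 = 0.1865.

0.1865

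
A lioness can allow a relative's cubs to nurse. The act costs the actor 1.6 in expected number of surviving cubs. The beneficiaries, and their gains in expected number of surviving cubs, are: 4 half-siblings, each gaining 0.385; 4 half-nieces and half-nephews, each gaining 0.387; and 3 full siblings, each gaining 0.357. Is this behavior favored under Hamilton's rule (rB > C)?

No

Hamilton's rule: the trait is favored when the sum of r·B over every recipient exceeds the actor's cost C.
r to a half-sibling = 0.25 (half-sibs share one parent — one path of length 2: r = (1/2)^2 = 1/4).
r to a half-niece or half-nephew = 1/8 (half-aunt/uncle↔niece/nephew: one path of length 3: r = (1/2)^3 = 1/8).
r to a full sibling = 1/2 (full sibs share both parents — two paths of length 2: r = 2·(1/2)^2 = 1/2).
Summing one r·B term per recipient: 4·0.25·0.385 + 4·0.125·0.387 + 3·0.5·0.357 = 1.114.
1.114 < 1.6: the indirect benefit is less than the cost.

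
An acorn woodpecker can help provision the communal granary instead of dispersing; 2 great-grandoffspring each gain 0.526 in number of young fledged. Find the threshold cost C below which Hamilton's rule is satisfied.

r to a great-grandoffspring = 0.125 (three parent–offspring links: r = (1/2)^3 = 1/8).
Hamilton's rule: n·r·B > C, so the trait is favored while C < n·r·B = 2·0.125·0.526 = 0.1315.

0.1315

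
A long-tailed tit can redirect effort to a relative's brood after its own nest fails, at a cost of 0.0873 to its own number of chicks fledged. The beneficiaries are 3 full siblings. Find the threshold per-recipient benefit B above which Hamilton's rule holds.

0.0582

r to a full sibling = 1/2 (full sibs share both parents — two paths of length 2: r = 2·(1/2)^2 = 1/2).
Hamilton's rule with n recipients of equal r: n·r·B > C, so B > C/(n·r) = 0.0873/(3·0.5) = 0.0582.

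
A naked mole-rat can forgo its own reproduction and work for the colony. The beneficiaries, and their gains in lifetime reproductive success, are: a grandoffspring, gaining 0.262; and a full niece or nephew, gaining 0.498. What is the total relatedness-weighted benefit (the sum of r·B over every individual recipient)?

r to a grandoffspring = 0.25 (two parent–offspring links: r = (1/2)^2 = 1/4).
r to a full niece or nephew = 1/4 (full aunt/uncle↔niece/nephew: two paths of length 3 through the shared grandparent pair: r = 2·(1/2)^3 = 1/4).
Summing one r·B term per recipient: 1·0.25·0.262 + 1·0.25·0.498 = 0.19.

0.19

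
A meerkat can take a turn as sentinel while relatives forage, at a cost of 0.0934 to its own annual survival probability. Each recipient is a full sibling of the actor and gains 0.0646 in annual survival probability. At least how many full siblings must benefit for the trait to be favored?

3

r to a full sibling = 1/2 (full sibs share both parents — two paths of length 2: r = 2·(1/2)^2 = 1/2).
Hamilton's rule: n·r·B > C  ⇒  n > C/(r·B) = 0.0934/(0.5·0.0646) = 2.892.
The smallest integer exceeding 2.892 is 3.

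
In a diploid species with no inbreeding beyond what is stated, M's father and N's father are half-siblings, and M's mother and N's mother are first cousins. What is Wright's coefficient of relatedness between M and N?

0.09375

Relatedness sums over independent paths through distinct common ancestors.
M and N are related in two ways: half first cousins through their fathers (r = 1/16) and second cousins through their mothers (r = 1/32).
r = 1/16 + 1/32 = 3/32 = 0.09375.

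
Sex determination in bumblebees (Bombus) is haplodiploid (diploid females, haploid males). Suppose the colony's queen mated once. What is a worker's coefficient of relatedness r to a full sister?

Haplodiploid full sisters inherit their father's entire haploid genome identically (contributing 1/2) and on average half of their mother's contribution (1/2 · 1/2 = 1/4); r = 1/2 + 1/4 = 3/4.

0.75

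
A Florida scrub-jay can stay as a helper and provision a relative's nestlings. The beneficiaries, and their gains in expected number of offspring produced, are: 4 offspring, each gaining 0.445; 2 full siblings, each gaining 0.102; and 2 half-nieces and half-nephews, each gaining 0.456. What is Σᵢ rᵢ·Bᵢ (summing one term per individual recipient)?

r to an offspring = 0.5 (one parent–offspring link: r = (1/2)^1 = 1/2).
r to a full sibling = 0.5 (full sibs share both parents — two paths of length 2: r = 2·(1/2)^2 = 1/2).
r to a half-niece or half-nephew = 0.125 (half-aunt/uncle↔niece/nephew: one path of length 3: r = (1/2)^3 = 1/8).
Summing one r·B term per recipient: 4·0.5·0.445 + 2·0.5·0.102 + 2·0.125·0.456 = 1.106.

1.106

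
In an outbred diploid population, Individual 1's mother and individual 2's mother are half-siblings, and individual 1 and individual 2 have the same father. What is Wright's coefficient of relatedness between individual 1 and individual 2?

0.3125

With two independent routes of shared ancestry, r is the sum of the two contributions.
Individual 1 and individual 2 are related in two ways: half first cousins through their mothers (r = 1/16) and half-sibs through their shared father (r = 1/4).
r = 1/16 + 1/4 = 5/16 = 0.3125.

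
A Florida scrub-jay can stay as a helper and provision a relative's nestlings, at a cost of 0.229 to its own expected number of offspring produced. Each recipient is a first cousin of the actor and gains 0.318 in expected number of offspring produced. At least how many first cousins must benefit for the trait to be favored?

r to a first cousin = 0.125 (first cousins share one grandparent pair — two paths of length 4: r = 2·(1/2)^4 = 1/8).
Hamilton's rule: n·r·B > C  ⇒  n > C/(r·B) = 0.229/(0.125·0.318) = 5.761.
The smallest integer exceeding 5.761 is 6.

6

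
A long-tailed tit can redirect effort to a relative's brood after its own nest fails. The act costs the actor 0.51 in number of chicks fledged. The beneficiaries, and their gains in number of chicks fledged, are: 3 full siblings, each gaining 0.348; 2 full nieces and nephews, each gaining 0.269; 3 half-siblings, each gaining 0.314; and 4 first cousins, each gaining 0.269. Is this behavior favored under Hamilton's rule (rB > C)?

Yes

Hamilton's rule: the trait is favored when the sum of r·B over every recipient exceeds the actor's cost C.
r to a full sibling = 1/2 (full sibs share both parents — two paths of length 2: r = 2·(1/2)^2 = 1/2).
r to a full niece or nephew = 0.25 (full aunt/uncle↔niece/nephew: two paths of length 3 through the shared grandparent pair: r = 2·(1/2)^3 = 1/4).
r to a half-sibling = 1/4 (half-sibs share one parent — one path of length 2: r = (1/2)^2 = 1/4).
r to a first cousin = 1/8 (first cousins share one grandparent pair — two paths of length 4: r = 2·(1/2)^4 = 1/8).
Summing one r·B term per recipient: 3·0.5·0.348 + 2·0.25·0.269 + 3·0.25·0.314 + 4·0.125·0.269 = 1.0265.
1.0265 > 0.51: the indirect benefit exceeds the cost.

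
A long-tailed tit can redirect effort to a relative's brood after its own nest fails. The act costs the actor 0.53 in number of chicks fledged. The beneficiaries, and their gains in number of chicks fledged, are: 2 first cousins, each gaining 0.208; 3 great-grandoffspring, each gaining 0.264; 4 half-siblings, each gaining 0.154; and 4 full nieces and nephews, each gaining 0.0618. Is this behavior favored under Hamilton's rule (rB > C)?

Hamilton's rule: the trait is favored when the sum of r·B over every recipient exceeds the actor's cost C.
r to a first cousin = 1/8 (first cousins share one grandparent pair — two paths of length 4: r = 2·(1/2)^4 = 1/8).
r to a great-grandoffspring = 0.125 (three parent–offspring links: r = (1/2)^3 = 1/8).
r to a half-sibling = 1/4 (half-sibs share one parent — one path of length 2: r = (1/2)^2 = 1/4).
r to a full niece or nephew = 0.25 (full aunt/uncle↔niece/nephew: two paths of length 3 through the shared grandparent pair: r = 2·(1/2)^3 = 1/4).
Summing one r·B term per recipient: 2·0.125·0.208 + 3·0.125·0.264 + 4·0.25·0.154 + 4·0.25·0.0618 = 0.3668.
0.3668 < 0.53: the indirect benefit is less than the cost.

No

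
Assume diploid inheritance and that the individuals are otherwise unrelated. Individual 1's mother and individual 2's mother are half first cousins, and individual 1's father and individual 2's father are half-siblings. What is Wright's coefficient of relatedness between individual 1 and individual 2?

Independent pedigree routes through distinct common ancestors add.
Individual 1 and individual 2 are related in two ways: half second cousins through their mothers (r = 1/64) and half first cousins through their fathers (r = 1/16).
r = 1/64 + 1/16 = 5/64 = 0.078125.

0.078125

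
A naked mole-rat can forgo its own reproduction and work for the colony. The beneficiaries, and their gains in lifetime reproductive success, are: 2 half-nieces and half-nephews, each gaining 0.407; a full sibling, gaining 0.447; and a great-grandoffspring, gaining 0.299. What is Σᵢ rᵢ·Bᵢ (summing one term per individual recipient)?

r to a half-niece or half-nephew = 1/8 (half-aunt/uncle↔niece/nephew: one path of length 3: r = (1/2)^3 = 1/8).
r to a full sibling = 1/2 (full sibs share both parents — two paths of length 2: r = 2·(1/2)^2 = 1/2).
r to a great-grandoffspring = 0.125 (three parent–offspring links: r = (1/2)^3 = 1/8).
Summing one r·B term per recipient: 2·0.125·0.407 + 1·0.5·0.447 + 1·0.125·0.299 = 0.362625.

0.362625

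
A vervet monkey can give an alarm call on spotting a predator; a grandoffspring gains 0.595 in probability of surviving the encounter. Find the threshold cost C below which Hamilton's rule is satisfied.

r to a grandoffspring = 1/4 (two parent–offspring links: r = (1/2)^2 = 1/4).
Hamilton's rule: n·r·B > C, so the trait is favored while C < n·r·B = 1·0.25·0.595 = 0.14875.

0.14875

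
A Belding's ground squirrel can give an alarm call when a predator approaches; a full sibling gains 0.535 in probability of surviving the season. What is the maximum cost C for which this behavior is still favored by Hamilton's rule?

0.2675

r to a full sibling = 0.5 (full sibs share both parents — two paths of length 2: r = 2·(1/2)^2 = 1/2).
Hamilton's rule: n·r·B > C, so the trait is favored while C < n·r·B = 1·0.5·0.535 = 0.2675.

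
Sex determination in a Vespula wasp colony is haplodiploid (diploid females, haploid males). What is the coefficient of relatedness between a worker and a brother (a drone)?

0.25

Her haploid brother carries none of their father's genes and a random half of their mother's genome; that half matches the maternal half of her own genome with probability 1/2: r = 1/2 · 1/2 = 1/4.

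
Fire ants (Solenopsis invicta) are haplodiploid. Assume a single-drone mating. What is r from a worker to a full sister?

0.75

Haplodiploid full sisters inherit their father's entire haploid genome identically (contributing 1/2) and on average half of their mother's contribution (1/2 · 1/2 = 1/4); r = 1/2 + 1/4 = 3/4.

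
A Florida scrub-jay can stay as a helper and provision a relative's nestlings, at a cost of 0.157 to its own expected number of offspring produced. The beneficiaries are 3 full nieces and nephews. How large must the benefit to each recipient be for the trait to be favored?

0.2093

r to a full niece or nephew = 1/4 (full aunt/uncle↔niece/nephew: two paths of length 3 through the shared grandparent pair: r = 2·(1/2)^3 = 1/4).
Hamilton's rule with n recipients of equal r: n·r·B > C, so B > C/(n·r) = 0.157/(3·0.25) = 0.2093.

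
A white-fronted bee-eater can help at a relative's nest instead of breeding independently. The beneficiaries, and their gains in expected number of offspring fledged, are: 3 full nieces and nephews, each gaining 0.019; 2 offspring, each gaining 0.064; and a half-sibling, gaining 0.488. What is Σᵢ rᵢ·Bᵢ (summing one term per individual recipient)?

r to a full niece or nephew = 0.25 (full aunt/uncle↔niece/nephew: two paths of length 3 through the shared grandparent pair: r = 2·(1/2)^3 = 1/4).
r to an offspring = 1/2 (one parent–offspring link: r = (1/2)^1 = 1/2).
r to a half-sibling = 1/4 (half-sibs share one parent — one path of length 2: r = (1/2)^2 = 1/4).
Summing one r·B term per recipient: 3·0.25·0.019 + 2·0.5·0.064 + 1·0.25·0.488 = 0.20025.

0.20025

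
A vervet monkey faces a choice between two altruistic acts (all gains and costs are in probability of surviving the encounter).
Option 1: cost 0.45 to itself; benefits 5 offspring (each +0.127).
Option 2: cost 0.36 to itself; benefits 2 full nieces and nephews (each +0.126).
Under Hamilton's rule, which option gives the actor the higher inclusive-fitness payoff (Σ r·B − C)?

Option 1

Option 1: r to an offspring = 0.5.
Option 1: Σ r·B − C = (5·0.5·0.127) − 0.45 = -0.1325.
Option 2: r to a full niece or nephew = 0.25.
Option 2: Σ r·B − C = (2·0.25·0.126) − 0.36 = -0.297.
Option 1 has the higher net inclusive-fitness payoff.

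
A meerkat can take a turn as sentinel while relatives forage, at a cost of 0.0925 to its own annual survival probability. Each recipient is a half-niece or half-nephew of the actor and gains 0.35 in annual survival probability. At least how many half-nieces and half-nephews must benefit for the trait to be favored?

r to a half-niece or half-nephew = 0.125 (half-aunt/uncle↔niece/nephew: one path of length 3: r = (1/2)^3 = 1/8).
Hamilton's rule: n·r·B > C  ⇒  n > C/(r·B) = 0.0925/(0.125·0.35) = 2.114.
The smallest integer exceeding 2.114 is 3.

3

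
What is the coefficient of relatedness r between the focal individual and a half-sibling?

0.25

Half-sibs share one parent — one path of length 2: r = (1/2)^2 = 1/4.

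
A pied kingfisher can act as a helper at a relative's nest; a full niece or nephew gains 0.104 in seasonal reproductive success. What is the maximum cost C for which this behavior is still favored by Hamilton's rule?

0.026

r to a full niece or nephew = 1/4 (full aunt/uncle↔niece/nephew: two paths of length 3 through the shared grandparent pair: r = 2·(1/2)^3 = 1/4).
Hamilton's rule: n·r·B > C, so the trait is favored while C < n·r·B = 1·0.25·0.104 = 0.026.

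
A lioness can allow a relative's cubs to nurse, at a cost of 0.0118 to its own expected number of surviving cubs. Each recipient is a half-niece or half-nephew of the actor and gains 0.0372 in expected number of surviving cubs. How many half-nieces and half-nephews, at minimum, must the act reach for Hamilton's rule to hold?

r to a half-niece or half-nephew = 0.125 (half-aunt/uncle↔niece/nephew: one path of length 3: r = (1/2)^3 = 1/8).
Hamilton's rule: n·r·B > C  ⇒  n > C/(r·B) = 0.0118/(0.125·0.0372) = 2.538.
The smallest integer exceeding 2.538 is 3.

3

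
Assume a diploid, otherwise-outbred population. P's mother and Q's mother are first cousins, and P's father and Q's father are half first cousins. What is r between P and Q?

0.046875

With two independent routes of shared ancestry, r is the sum of the two contributions.
P and Q are related in two ways: second cousins through their mothers (r = 1/32) and half second cousins through their fathers (r = 1/64).
r = 1/32 + 1/64 = 3/64 = 0.046875.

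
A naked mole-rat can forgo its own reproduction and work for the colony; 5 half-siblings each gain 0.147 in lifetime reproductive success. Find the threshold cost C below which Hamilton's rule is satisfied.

r to a half-sibling = 1/4 (half-sibs share one parent — one path of length 2: r = (1/2)^2 = 1/4).
Hamilton's rule: n·r·B > C, so the trait is favored while C < n·r·B = 5·0.25·0.147 = 0.18375.

0.18375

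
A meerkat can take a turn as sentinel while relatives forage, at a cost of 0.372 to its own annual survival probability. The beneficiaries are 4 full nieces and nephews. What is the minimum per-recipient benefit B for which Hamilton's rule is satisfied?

r to a full niece or nephew = 0.25 (full aunt/uncle↔niece/nephew: two paths of length 3 through the shared grandparent pair: r = 2·(1/2)^3 = 1/4).
Hamilton's rule with n recipients of equal r: n·r·B > C, so B > C/(n·r) = 0.372/(4·0.25) = 0.372.

0.372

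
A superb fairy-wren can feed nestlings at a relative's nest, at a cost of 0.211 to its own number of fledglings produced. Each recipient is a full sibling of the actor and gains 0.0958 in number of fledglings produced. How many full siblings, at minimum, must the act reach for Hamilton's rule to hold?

r to a full sibling = 0.5 (full sibs share both parents — two paths of length 2: r = 2·(1/2)^2 = 1/2).
Hamilton's rule: n·r·B > C  ⇒  n > C/(r·B) = 0.211/(0.5·0.0958) = 4.405.
The smallest integer exceeding 4.405 is 5.

5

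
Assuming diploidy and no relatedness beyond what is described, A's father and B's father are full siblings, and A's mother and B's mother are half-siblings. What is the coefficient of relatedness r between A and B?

Relatedness sums over independent paths through distinct common ancestors.
A and B are related in two ways: first cousins through their fathers (r = 1/8) and half first cousins through their mothers (r = 1/16).
r = 1/8 + 1/16 = 0.1875.

0.1875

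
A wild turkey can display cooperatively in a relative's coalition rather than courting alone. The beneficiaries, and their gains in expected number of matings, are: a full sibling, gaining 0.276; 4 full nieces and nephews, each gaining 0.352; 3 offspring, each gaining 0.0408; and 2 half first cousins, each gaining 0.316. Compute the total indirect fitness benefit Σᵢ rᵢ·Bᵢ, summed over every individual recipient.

0.5907

r to a full sibling = 1/2 (full sibs share both parents — two paths of length 2: r = 2·(1/2)^2 = 1/2).
r to a full niece or nephew = 0.25 (full aunt/uncle↔niece/nephew: two paths of length 3 through the shared grandparent pair: r = 2·(1/2)^3 = 1/4).
r to an offspring = 0.5 (one parent–offspring link: r = (1/2)^1 = 1/2).
r to a half first cousin = 0.0625 (half first cousins share one grandparent — one path of length 4: r = (1/2)^4 = 1/16).
Summing one r·B term per recipient: 1·0.5·0.276 + 4·0.25·0.352 + 3·0.5·0.0408 + 2·0.0625·0.316 = 0.5907.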